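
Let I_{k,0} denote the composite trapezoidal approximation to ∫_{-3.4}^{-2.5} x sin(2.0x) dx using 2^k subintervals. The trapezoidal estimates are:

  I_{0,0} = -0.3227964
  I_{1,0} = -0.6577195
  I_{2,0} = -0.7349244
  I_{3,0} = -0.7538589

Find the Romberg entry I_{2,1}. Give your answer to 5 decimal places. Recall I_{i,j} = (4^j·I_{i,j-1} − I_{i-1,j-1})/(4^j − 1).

-0.76066

Richardson extrapolation on the trapezoidal column (denominator 4−1=3):
I_{2,1} = (4·(-0.7349244) − (-0.6577195)) / 3 = -0.7606594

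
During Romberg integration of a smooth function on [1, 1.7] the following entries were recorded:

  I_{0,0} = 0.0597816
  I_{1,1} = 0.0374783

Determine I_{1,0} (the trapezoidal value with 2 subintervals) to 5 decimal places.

0.04305

From I_{1,1} = (4·I_{1,0} − I_{0,0})/3, solve for I_{1,0}:
4·I_{1,0} = 3·0.0374783 + 0.0597816 = 0.1722165
I_{1,0} = 0.0430541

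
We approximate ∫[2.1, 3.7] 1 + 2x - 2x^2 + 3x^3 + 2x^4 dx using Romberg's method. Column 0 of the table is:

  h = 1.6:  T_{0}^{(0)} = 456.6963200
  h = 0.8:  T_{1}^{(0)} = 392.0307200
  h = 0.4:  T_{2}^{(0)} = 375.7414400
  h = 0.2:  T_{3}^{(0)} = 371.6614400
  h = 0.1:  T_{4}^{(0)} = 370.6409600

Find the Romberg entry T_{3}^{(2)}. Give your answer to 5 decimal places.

Richardson extrapolation on the trapezoidal column (denominator 4−1=3):
T_{2}^{(1)} = (4·375.7414400 − 392.0307200) / 3 = 370.3116800
T_{3}^{(1)} = (4·371.6614400 − 375.7414400) / 3 = 370.3014400
T_{3}^{(2)} = (16·370.3014400 − 370.3116800) / 15 = 370.3007573
(Column j=1 coincides with Simpson's rule on the same nodes.)

370.30076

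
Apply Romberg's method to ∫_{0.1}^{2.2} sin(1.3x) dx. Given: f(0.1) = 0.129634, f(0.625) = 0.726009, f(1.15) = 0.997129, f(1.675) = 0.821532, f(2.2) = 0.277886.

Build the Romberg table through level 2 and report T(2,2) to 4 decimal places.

1.5013

T(0,0) (trapezoid, 1 panel, h=2.1000): 0.427896
T(1,0) (trapezoid, 2 panels, h=1.0500): 1.260933
T(2,0) (trapezoid, 4 panels, h=0.5250): 1.442926
T(1,1) = 1.260933 + (1.260933 − 0.427896)/3 = 1.538612
T(2,1) = 1.442926 + (1.442926 − 1.260933)/3 = 1.503590
T(2,2) = 1.503590 + (1.503590 − 1.538612)/15 = 1.501255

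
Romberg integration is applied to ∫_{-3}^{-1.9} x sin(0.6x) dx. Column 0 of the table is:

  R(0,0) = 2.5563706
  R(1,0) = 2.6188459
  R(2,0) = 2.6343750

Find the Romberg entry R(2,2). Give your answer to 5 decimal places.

2.63954

Richardson extrapolation on the trapezoidal column (denominator 4−1=3):
R(1,1) = (4·2.6188459 − 2.5563706) / 3 = 2.6396710
R(2,1) = (4·2.6343750 − 2.6188459) / 3 = 2.6395514
R(2,2) = 2.6395514 + (2.6395514 − 2.6396710)/15 = 2.6395434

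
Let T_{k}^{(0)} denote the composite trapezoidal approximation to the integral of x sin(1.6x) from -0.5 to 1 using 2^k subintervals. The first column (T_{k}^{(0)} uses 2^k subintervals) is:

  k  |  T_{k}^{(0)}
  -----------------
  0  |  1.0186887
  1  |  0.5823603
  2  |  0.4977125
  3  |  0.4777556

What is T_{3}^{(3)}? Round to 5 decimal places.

T_{1}^{(1)} = (4·0.5823603 − 1.0186887) / 3 = 0.4369175
T_{2}^{(1)} = (4·0.4977125 − 0.5823603) / 3 = 0.4694966
T_{3}^{(1)} = 0.4777556 + (0.4777556 − 0.4977125)/3 = 0.4711033
T_{2}^{(2)} = 0.4694966 + (0.4694966 − 0.4369175)/15 = 0.4716685
T_{3}^{(2)} = 0.4711033 + (0.4711033 − 0.4694966)/15 = 0.4712104
T_{3}^{(3)} = 0.4712104 + (0.4712104 − 0.4716685)/63 = 0.4712031

0.47120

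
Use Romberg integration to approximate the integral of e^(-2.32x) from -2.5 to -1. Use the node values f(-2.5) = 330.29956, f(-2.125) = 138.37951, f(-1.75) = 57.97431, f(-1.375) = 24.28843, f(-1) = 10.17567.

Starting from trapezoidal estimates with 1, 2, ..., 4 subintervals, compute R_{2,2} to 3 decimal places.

R_{0,0} (trapezoid, 1 panel, h=1.5000): 255.35642
R_{1,0} (trapezoid, 2 panels, h=0.7500): 171.15894
R_{2,0} (trapezoid, 4 panels, h=0.3750): 146.57995
R_{1,1} = 171.15894 + (171.15894 − 255.35642)/3 = 143.09311
R_{2,1} = 146.57995 + (146.57995 − 171.15894)/3 = 138.38695
R_{2,2} = 138.38695 + (138.38695 − 143.09311)/15 = 138.07321

138.073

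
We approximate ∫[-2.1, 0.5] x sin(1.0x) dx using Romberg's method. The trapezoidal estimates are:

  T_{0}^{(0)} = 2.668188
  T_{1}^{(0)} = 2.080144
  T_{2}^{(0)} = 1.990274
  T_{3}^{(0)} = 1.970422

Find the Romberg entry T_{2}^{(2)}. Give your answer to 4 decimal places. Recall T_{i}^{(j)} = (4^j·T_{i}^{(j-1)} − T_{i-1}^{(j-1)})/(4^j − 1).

1.9654

T_{1}^{(1)} = 2.080144 + (2.080144 − 2.668188)/3 = 1.884129
T_{2}^{(1)} = (4·1.990274 − 2.080144) / 3 = 1.960317
T_{2}^{(2)} = 1.960317 + (1.960317 − 1.884129)/15 = 1.965396
(Column j=1 coincides with Simpson's rule on the same nodes.)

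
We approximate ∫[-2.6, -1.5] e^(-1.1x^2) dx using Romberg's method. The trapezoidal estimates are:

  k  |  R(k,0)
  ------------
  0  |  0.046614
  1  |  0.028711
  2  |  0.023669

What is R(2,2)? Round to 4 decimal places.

R(1,1) = 0.028711 + (0.028711 − 0.046614)/3 = 0.022743
R(2,1) = 0.023669 + (0.023669 − 0.028711)/3 = 0.021988
R(2,2) = 0.021988 + (0.021988 − 0.022743)/15 = 0.021938

0.0219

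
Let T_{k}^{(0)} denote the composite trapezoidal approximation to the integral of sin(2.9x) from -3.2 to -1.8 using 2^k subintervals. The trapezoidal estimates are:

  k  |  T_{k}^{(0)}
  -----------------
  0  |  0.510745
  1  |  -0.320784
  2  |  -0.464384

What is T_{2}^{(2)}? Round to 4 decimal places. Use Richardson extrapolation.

T_{1}^{(1)} = (4·(-0.320784) − 0.510745) / 3 = -0.597960
T_{2}^{(1)} = -0.464384 + (-0.464384 − (-0.320784))/3 = -0.512251
T_{2}^{(2)} = (16·(-0.512251) − (-0.597960)) / 15 = -0.506537

-0.5065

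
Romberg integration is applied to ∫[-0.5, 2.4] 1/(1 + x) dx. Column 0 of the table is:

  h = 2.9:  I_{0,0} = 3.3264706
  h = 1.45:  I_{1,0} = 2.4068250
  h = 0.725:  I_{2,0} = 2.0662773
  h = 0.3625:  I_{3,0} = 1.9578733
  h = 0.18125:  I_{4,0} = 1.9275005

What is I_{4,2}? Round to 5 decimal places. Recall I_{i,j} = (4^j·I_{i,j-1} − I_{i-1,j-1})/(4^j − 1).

1.91709

Richardson extrapolation on the trapezoidal column (denominator 4−1=3):
I_{3,1} = 1.9578733 + (1.9578733 − 2.0662773)/3 = 1.9217386
I_{4,1} = (4·1.9275005 − 1.9578733) / 3 = 1.9173762
I_{4,2} = (16·1.9173762 − 1.9217386) / 15 = 1.9170854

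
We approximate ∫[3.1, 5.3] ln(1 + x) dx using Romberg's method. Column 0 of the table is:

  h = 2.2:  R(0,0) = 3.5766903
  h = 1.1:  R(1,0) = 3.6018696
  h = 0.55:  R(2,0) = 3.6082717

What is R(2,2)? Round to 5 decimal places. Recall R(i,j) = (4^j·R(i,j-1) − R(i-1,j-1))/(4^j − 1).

3.61042

R(1,1) = 3.6018696 + (3.6018696 − 3.5766903)/3 = 3.6102627
R(2,1) = (4·3.6082717 − 3.6018696) / 3 = 3.6104057
R(2,2) = (16·3.6104057 − 3.6102627) / 15 = 3.6104152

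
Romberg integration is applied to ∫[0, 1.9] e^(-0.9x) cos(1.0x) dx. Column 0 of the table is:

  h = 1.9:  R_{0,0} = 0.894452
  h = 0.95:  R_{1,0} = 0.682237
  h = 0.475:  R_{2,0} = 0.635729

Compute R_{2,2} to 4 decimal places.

Richardson extrapolation on the trapezoidal column (denominator 4−1=3):
R_{1,1} = 0.682237 + (0.682237 − 0.894452)/3 = 0.611499
R_{2,1} = (4·0.635729 − 0.682237) / 3 = 0.620226
R_{2,2} = (16·0.620226 − 0.611499) / 15 = 0.620808

0.6208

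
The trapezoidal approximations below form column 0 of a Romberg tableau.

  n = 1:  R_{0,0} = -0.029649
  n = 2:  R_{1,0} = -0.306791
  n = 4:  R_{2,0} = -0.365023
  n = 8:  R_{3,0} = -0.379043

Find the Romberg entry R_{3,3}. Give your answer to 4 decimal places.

-0.3837

R_{1,1} = (4·(-0.306791) − (-0.029649)) / 3 = -0.399172
R_{2,1} = (4·(-0.365023) − (-0.306791)) / 3 = -0.384434
R_{3,1} = (4·(-0.379043) − (-0.365023)) / 3 = -0.383716
R_{2,2} = -0.384434 + (-0.384434 − (-0.399172))/15 = -0.383451
R_{3,2} = (16·(-0.383716) − (-0.384434)) / 15 = -0.383668
R_{3,3} = -0.383668 + (-0.383668 − (-0.383451))/63 = -0.383671
(Column j=1 coincides with Simpson's rule on the same nodes.)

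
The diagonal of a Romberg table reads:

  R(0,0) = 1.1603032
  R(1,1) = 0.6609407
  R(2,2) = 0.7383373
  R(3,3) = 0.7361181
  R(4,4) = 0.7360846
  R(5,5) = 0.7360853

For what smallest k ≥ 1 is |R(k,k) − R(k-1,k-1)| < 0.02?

|R(1,1) − R(0,0)| = 0.4993625 ≥ 0.02
|R(2,2) − R(1,1)| = 0.0773966 ≥ 0.02
|R(3,3) − R(2,2)| = 0.0022192 < 0.02

k = 3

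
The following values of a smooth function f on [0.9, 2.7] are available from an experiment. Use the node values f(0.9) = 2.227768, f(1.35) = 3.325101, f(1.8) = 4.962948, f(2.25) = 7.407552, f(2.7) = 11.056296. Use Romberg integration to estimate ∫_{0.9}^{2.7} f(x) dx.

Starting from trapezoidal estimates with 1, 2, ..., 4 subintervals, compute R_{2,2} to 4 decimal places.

9.9198

R_{0,0} (trapezoid, 1 panel, h=1.8000): 11.955658
R_{1,0} (trapezoid, 2 panels, h=0.9000): 10.444482
R_{2,0} (trapezoid, 4 panels, h=0.4500): 10.051935
R_{1,1} = 10.444482 + (10.444482 − 11.955658)/3 = 9.940757
R_{2,1} = 10.051935 + (10.051935 − 10.444482)/3 = 9.921086
R_{2,2} = 9.921086 + (9.921086 − 9.940757)/15 = 9.919775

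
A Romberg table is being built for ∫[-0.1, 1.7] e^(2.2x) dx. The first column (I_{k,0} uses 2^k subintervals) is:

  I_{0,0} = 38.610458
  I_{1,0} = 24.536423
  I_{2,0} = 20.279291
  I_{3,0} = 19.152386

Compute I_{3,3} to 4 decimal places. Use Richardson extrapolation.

18.7708

Richardson extrapolation on the trapezoidal column (denominator 4−1=3):
I_{1,1} = (4·24.536423 − 38.610458) / 3 = 19.845078
I_{2,1} = 20.279291 + (20.279291 − 24.536423)/3 = 18.860247
I_{3,1} = (4·19.152386 − 20.279291) / 3 = 18.776751
I_{2,2} = (16·18.860247 − 19.845078) / 15 = 18.794592
I_{3,2} = (16·18.776751 − 18.860247) / 15 = 18.771185
I_{3,3} = (64·18.771185 − 18.794592) / 63 = 18.770813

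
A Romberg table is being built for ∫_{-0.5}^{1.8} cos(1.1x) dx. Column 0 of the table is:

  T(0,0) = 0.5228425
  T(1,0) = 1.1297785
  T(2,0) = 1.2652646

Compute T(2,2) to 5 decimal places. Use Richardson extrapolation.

T(1,1) = (4·1.1297785 − 0.5228425) / 3 = 1.3320905
T(2,1) = (4·1.2652646 − 1.1297785) / 3 = 1.3104266
T(2,2) = 1.3104266 + (1.3104266 − 1.3320905)/15 = 1.3089823
(Column j=1 coincides with Simpson's rule on the same nodes.)

1.30898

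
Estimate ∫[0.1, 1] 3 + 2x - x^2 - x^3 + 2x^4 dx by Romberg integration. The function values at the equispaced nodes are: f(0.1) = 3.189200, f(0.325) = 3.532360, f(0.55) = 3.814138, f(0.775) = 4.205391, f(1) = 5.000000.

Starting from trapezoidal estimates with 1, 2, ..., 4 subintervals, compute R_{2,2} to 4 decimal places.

R_{0,0} (trapezoid, 1 panel, h=0.9000): 3.685140
R_{1,0} (trapezoid, 2 panels, h=0.4500): 3.558932
R_{2,0} (trapezoid, 4 panels, h=0.2250): 3.520460
R_{1,1} = 3.558932 + (3.558932 − 3.685140)/3 = 3.516863
R_{2,1} = 3.520460 + (3.520460 − 3.558932)/3 = 3.507636
R_{2,2} = 3.507636 + (3.507636 − 3.516863)/15 = 3.507021

3.5070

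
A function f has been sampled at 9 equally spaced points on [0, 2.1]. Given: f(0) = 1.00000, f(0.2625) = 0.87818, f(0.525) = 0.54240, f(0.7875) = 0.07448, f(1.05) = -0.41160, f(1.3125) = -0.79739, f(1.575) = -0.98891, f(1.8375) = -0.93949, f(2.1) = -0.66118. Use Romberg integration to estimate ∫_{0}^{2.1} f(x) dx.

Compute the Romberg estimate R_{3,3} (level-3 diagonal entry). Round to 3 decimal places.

R_{0,0} (trapezoid, 1 panel, h=2.1000): 0.35576
R_{1,0} (trapezoid, 2 panels, h=1.0500): -0.25430
R_{2,0} (trapezoid, 4 panels, h=0.5250): -0.36157
R_{3,0} (trapezoid, 8 panels, h=0.2625): -0.38664
R_{1,1} = -0.25430 + (-0.25430 − 0.35576)/3 = -0.45765
R_{2,1} = -0.36157 + (-0.36157 − (-0.25430))/3 = -0.39733
R_{3,1} = -0.38664 + (-0.38664 − (-0.36157))/3 = -0.39500
R_{2,2} = -0.39733 + (-0.39733 − (-0.45765))/15 = -0.39331
R_{3,2} = -0.39500 + (-0.39500 − (-0.39733))/15 = -0.39484
R_{3,3} = -0.39484 + (-0.39484 − (-0.39331))/63 = -0.39486

-0.395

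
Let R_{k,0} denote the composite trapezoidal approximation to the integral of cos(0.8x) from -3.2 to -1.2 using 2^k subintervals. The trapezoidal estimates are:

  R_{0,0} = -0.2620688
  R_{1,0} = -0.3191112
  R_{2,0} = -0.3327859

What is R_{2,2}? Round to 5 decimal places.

R_{1,1} = (4·(-0.3191112) − (-0.2620688)) / 3 = -0.3381253
R_{2,1} = (4·(-0.3327859) − (-0.3191112)) / 3 = -0.3373441
R_{2,2} = (16·(-0.3373441) − (-0.3381253)) / 15 = -0.3372920
(Column j=1 coincides with Simpson's rule on the same nodes.)

-0.33729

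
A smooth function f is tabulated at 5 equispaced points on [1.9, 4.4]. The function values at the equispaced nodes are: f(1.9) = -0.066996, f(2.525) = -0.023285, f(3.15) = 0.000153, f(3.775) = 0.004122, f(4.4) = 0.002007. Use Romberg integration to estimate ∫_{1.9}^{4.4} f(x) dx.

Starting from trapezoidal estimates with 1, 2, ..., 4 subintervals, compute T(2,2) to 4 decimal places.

T(0,0) (trapezoid, 1 panel, h=2.5000): -0.081236
T(1,0) (trapezoid, 2 panels, h=1.2500): -0.040427
T(2,0) (trapezoid, 4 panels, h=0.6250): -0.032190
T(1,1) = -0.040427 + (-0.040427 − (-0.081236))/3 = -0.026824
T(2,1) = -0.032190 + (-0.032190 − (-0.040427))/3 = -0.029444
T(2,2) = -0.029444 + (-0.029444 − (-0.026824))/15 = -0.029619

-0.0296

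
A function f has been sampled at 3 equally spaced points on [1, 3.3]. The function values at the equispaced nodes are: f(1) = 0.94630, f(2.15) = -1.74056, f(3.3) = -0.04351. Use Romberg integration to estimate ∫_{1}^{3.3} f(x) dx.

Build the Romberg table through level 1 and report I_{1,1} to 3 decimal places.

-2.323

I_{0,0} (trapezoid, 1 panel, h=2.3000): 1.03821
I_{1,0} (trapezoid, 2 panels, h=1.1500): -1.48254
I_{1,1} = -1.48254 + (-1.48254 − 1.03821)/3 = -2.32279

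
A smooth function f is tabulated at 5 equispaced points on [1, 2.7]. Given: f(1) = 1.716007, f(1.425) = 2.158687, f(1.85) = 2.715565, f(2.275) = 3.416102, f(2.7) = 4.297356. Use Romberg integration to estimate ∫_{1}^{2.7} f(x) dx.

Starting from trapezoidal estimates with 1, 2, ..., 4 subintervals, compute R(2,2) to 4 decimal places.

R(0,0) (trapezoid, 1 panel, h=1.7000): 5.111359
R(1,0) (trapezoid, 2 panels, h=0.8500): 4.863910
R(2,0) (trapezoid, 4 panels, h=0.4250): 4.801240
R(1,1) = 4.863910 + (4.863910 − 5.111359)/3 = 4.781427
R(2,1) = 4.801240 + (4.801240 − 4.863910)/3 = 4.780350
R(2,2) = 4.780350 + (4.780350 − 4.781427)/15 = 4.780278

4.7803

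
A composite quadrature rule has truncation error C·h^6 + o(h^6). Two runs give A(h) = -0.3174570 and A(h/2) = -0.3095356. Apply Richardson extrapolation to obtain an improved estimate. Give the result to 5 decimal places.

Extrapolated value = (64·A(h/2) − A(h)) / (64 − 1)
= (64·(-0.3095356) − (-0.3174570)) / 63
= -19.4928214 / 63 = -0.3094099

-0.30941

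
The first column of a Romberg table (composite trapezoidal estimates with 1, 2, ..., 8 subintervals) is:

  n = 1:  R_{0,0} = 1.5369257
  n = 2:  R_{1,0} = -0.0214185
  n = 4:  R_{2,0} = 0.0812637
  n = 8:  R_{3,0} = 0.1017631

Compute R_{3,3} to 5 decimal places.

R_{1,1} = -0.0214185 + (-0.0214185 − 1.5369257)/3 = -0.5408666
R_{2,1} = 0.0812637 + (0.0812637 − (-0.0214185))/3 = 0.1154911
R_{3,1} = 0.1017631 + (0.1017631 − 0.0812637)/3 = 0.1085962
R_{2,2} = 0.1154911 + (0.1154911 − (-0.5408666))/15 = 0.1592483
R_{3,2} = (16·0.1085962 − 0.1154911) / 15 = 0.1081365
R_{3,3} = 0.1081365 + (0.1081365 − 0.1592483)/63 = 0.1073252

0.10733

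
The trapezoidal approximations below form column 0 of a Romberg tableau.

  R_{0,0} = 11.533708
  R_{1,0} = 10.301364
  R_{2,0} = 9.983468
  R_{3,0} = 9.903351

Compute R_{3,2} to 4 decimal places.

Richardson extrapolation on the trapezoidal column (denominator 4−1=3):
R_{2,1} = (4·9.983468 − 10.301364) / 3 = 9.877503
R_{3,1} = (4·9.903351 − 9.983468) / 3 = 9.876645
R_{3,2} = (16·9.876645 − 9.877503) / 15 = 9.876588
(Column j=1 coincides with Simpson's rule on the same nodes.)

9.8766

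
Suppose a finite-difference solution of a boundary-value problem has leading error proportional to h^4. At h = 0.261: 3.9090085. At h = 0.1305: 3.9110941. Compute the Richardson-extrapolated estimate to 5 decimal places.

3.91123

The leading error scales as h^4; refining by a factor of 2 reduces it by 2^4 = 16.
Extrapolated value = (16·A(h/2) − A(h)) / (16 − 1)
= (16·3.9110941 − 3.9090085) / 15
= 58.6684971 / 15 = 3.9112331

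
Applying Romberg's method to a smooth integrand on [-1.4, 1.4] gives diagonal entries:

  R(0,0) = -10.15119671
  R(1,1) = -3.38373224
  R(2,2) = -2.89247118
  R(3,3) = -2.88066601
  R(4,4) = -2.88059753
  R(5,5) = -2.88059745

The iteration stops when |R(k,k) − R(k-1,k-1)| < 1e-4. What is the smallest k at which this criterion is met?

|R(1,1) − R(0,0)| = 6.76746447 ≥ 1e-4
|R(2,2) − R(1,1)| = 0.49126106 ≥ 1e-4
|R(3,3) − R(2,2)| = 0.01180517 ≥ 1e-4
|R(4,4) − R(3,3)| = 0.00006848 < 1e-4

k = 4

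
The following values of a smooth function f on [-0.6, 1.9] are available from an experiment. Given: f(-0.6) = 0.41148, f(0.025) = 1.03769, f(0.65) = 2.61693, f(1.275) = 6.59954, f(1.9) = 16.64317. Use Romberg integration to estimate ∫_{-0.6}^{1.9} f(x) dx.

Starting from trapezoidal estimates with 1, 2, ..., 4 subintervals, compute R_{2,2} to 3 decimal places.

R_{0,0} (trapezoid, 1 panel, h=2.5000): 21.31831
R_{1,0} (trapezoid, 2 panels, h=1.2500): 13.93032
R_{2,0} (trapezoid, 4 panels, h=0.6250): 11.73843
R_{1,1} = 13.93032 + (13.93032 − 21.31831)/3 = 11.46766
R_{2,1} = 11.73843 + (11.73843 − 13.93032)/3 = 11.00780
R_{2,2} = 11.00780 + (11.00780 − 11.46766)/15 = 10.97714

10.977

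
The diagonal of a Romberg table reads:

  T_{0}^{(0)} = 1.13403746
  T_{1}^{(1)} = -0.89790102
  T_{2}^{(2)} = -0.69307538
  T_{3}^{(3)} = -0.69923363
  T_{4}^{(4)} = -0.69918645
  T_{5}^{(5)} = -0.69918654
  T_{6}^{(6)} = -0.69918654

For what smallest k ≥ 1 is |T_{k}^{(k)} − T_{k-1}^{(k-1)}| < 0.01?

|T_{1}^{(1)} − T_{0}^{(0)}| = 2.03193848 ≥ 0.01
|T_{2}^{(2)} − T_{1}^{(1)}| = 0.20482564 ≥ 0.01
|T_{3}^{(3)} − T_{2}^{(2)}| = 0.00615825 < 0.01

k = 3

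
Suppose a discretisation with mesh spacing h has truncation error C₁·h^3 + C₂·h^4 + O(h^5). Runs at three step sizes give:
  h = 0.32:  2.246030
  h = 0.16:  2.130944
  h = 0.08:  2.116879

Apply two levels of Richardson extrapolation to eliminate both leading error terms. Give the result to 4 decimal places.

First eliminate the h^3 term (factor 2^3 = 8):
  B₁ = (8·2.130944 − 2.246030)/7 = 2.114503
  B₂ = (8·2.116879 − 2.130944)/7 = 2.114870
Then eliminate the h^4 term (factor 2^4 = 16):
  (16·2.114870 − 2.114503)/15 = 2.114894

2.1149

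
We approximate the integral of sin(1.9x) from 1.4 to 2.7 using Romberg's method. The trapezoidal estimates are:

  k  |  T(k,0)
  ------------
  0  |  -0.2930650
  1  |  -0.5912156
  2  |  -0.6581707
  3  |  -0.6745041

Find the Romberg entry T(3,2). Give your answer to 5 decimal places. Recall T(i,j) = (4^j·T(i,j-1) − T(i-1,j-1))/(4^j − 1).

Richardson extrapolation on the trapezoidal column (denominator 4−1=3):
T(2,1) = -0.6581707 + (-0.6581707 − (-0.5912156))/3 = -0.6804891
T(3,1) = -0.6745041 + (-0.6745041 − (-0.6581707))/3 = -0.6799486
T(3,2) = -0.6799486 + (-0.6799486 − (-0.6804891))/15 = -0.6799126

-0.67991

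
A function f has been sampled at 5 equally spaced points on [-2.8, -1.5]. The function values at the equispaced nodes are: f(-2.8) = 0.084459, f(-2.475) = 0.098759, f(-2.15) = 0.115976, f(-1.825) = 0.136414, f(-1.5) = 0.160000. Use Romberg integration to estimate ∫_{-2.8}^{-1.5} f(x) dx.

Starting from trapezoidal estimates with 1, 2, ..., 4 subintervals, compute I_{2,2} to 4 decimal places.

0.1535

I_{0,0} (trapezoid, 1 panel, h=1.3000): 0.158898
I_{1,0} (trapezoid, 2 panels, h=0.6500): 0.154834
I_{2,0} (trapezoid, 4 panels, h=0.3250): 0.153848
I_{1,1} = 0.154834 + (0.154834 − 0.158898)/3 = 0.153479
I_{2,1} = 0.153848 + (0.153848 − 0.154834)/3 = 0.153519
I_{2,2} = 0.153519 + (0.153519 − 0.153479)/15 = 0.153522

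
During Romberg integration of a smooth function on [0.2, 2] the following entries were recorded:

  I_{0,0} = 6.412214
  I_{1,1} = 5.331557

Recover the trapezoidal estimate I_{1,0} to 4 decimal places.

5.6017

From I_{1,1} = (4·I_{1,0} − I_{0,0})/3, solve for I_{1,0}:
4·I_{1,0} = 3·5.331557 + 6.412214 = 22.406885
I_{1,0} = 5.601721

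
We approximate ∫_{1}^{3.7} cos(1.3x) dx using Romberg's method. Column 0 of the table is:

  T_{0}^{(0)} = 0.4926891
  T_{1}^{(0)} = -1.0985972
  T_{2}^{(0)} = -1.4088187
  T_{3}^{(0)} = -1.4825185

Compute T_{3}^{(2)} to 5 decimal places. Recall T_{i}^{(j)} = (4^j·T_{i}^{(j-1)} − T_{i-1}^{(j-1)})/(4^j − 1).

-1.50674

Richardson extrapolation on the trapezoidal column (denominator 4−1=3):
T_{2}^{(1)} = -1.4088187 + (-1.4088187 − (-1.0985972))/3 = -1.5122259
T_{3}^{(1)} = -1.4825185 + (-1.4825185 − (-1.4088187))/3 = -1.5070851
T_{3}^{(2)} = -1.5070851 + (-1.5070851 − (-1.5122259))/15 = -1.5067424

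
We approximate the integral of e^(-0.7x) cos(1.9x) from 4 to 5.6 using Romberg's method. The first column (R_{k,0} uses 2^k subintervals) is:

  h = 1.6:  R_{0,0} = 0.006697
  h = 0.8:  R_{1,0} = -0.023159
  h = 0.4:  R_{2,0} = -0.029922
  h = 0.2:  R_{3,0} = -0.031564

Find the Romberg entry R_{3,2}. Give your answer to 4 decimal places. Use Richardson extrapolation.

-0.0321

Richardson extrapolation on the trapezoidal column (denominator 4−1=3):
R_{2,1} = -0.029922 + (-0.029922 − (-0.023159))/3 = -0.032176
R_{3,1} = -0.031564 + (-0.031564 − (-0.029922))/3 = -0.032111
R_{3,2} = (16·(-0.032111) − (-0.032176)) / 15 = -0.032107
(Column j=1 coincides with Simpson's rule on the same nodes.)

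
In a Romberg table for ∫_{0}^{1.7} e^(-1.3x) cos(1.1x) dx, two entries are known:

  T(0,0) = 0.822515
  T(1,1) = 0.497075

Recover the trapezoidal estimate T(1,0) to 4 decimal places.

0.5784

From T(1,1) = (4·T(1,0) − T(0,0))/3, solve for T(1,0):
4·T(1,0) = 3·0.497075 + 0.822515 = 2.313740
T(1,0) = 0.578435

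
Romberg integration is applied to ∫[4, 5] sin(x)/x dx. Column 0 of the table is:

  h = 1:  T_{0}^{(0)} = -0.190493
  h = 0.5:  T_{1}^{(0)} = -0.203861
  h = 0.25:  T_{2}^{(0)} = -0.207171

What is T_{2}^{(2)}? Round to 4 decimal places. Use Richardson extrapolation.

Richardson extrapolation on the trapezoidal column (denominator 4−1=3):
T_{1}^{(1)} = -0.203861 + (-0.203861 − (-0.190493))/3 = -0.208317
T_{2}^{(1)} = -0.207171 + (-0.207171 − (-0.203861))/3 = -0.208274
T_{2}^{(2)} = (16·(-0.208274) − (-0.208317)) / 15 = -0.208271

-0.2083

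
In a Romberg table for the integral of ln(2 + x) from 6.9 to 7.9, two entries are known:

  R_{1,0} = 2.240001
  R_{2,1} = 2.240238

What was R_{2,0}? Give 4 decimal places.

From R_{2,1} = (4·R_{2,0} − R_{1,0})/3, solve for R_{2,0}:
4·R_{2,0} = 3·2.240238 + 2.240001 = 8.960715
R_{2,0} = 2.240179

2.2402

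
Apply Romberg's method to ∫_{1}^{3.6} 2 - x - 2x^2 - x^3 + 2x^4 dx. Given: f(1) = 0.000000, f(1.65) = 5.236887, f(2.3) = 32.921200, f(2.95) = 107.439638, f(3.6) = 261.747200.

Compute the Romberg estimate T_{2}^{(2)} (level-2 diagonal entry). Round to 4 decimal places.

T_{0}^{(0)} (trapezoid, 1 panel, h=2.6000): 340.271360
T_{1}^{(0)} (trapezoid, 2 panels, h=1.3000): 212.933240
T_{2}^{(0)} (trapezoid, 4 panels, h=0.6500): 179.706361
T_{1}^{(1)} = 212.933240 + (212.933240 − 340.271360)/3 = 170.487200
T_{2}^{(1)} = 179.706361 + (179.706361 − 212.933240)/3 = 168.630735
T_{2}^{(2)} = 168.630735 + (168.630735 − 170.487200)/15 = 168.506971

168.5070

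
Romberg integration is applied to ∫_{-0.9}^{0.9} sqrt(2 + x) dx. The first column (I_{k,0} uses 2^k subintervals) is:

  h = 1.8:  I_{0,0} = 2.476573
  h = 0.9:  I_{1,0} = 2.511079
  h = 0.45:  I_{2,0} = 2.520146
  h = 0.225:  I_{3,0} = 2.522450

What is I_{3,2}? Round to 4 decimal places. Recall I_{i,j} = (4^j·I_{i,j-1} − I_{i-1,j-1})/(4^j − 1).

2.5232

I_{2,1} = (4·2.520146 − 2.511079) / 3 = 2.523168
I_{3,1} = (4·2.522450 − 2.520146) / 3 = 2.523218
I_{3,2} = (16·2.523218 − 2.523168) / 15 = 2.523221
(Column j=1 coincides with Simpson's rule on the same nodes.)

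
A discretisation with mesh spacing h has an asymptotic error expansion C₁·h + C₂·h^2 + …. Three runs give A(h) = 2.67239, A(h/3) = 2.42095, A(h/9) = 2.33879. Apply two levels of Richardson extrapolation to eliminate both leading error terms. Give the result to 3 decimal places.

First eliminate the h term (factor 3^1 = 3):
  B₁ = (3·2.42095 − 2.67239)/2 = 2.29523
  B₂ = (3·2.33879 − 2.42095)/2 = 2.29771
Then eliminate the h^2 term (factor 3^2 = 9):
  (9·2.29771 − 2.29523)/8 = 2.29802

2.298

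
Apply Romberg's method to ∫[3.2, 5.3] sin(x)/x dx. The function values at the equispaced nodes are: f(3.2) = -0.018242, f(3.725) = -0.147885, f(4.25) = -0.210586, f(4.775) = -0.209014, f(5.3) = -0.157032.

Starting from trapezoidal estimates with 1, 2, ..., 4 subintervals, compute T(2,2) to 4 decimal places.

T(0,0) (trapezoid, 1 panel, h=2.1000): -0.184038
T(1,0) (trapezoid, 2 panels, h=1.0500): -0.313134
T(2,0) (trapezoid, 4 panels, h=0.5250): -0.343939
T(1,1) = -0.313134 + (-0.313134 − (-0.184038))/3 = -0.356166
T(2,1) = -0.343939 + (-0.343939 − (-0.313134))/3 = -0.354207
T(2,2) = -0.354207 + (-0.354207 − (-0.356166))/15 = -0.354076

-0.3541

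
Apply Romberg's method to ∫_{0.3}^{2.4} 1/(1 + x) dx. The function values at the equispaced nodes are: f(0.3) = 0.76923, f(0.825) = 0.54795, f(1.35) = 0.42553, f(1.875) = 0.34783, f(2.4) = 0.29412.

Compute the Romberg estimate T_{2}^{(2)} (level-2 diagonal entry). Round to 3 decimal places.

0.962

T_{0}^{(0)} (trapezoid, 1 panel, h=2.1000): 1.11652
T_{1}^{(0)} (trapezoid, 2 panels, h=1.0500): 1.00507
T_{2}^{(0)} (trapezoid, 4 panels, h=0.5250): 0.97282
T_{1}^{(1)} = 1.00507 + (1.00507 − 1.11652)/3 = 0.96792
T_{2}^{(1)} = 0.97282 + (0.97282 − 1.00507)/3 = 0.96207
T_{2}^{(2)} = 0.96207 + (0.96207 − 0.96792)/15 = 0.96168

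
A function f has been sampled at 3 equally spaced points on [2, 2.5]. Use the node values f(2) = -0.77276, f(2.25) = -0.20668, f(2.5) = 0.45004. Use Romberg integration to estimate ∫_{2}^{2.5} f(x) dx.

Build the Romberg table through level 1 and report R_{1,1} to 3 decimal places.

R_{0,0} (trapezoid, 1 panel, h=0.5000): -0.08068
R_{1,0} (trapezoid, 2 panels, h=0.2500): -0.09201
R_{1,1} = -0.09201 + (-0.09201 − (-0.08068))/3 = -0.09579

-0.096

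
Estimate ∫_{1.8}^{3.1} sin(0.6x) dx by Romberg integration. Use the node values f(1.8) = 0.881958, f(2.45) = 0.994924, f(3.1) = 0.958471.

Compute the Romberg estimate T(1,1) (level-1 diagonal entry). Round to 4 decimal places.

T(0,0) (trapezoid, 1 panel, h=1.3000): 1.196279
T(1,0) (trapezoid, 2 panels, h=0.6500): 1.244840
T(1,1) = 1.244840 + (1.244840 − 1.196279)/3 = 1.261027

1.2610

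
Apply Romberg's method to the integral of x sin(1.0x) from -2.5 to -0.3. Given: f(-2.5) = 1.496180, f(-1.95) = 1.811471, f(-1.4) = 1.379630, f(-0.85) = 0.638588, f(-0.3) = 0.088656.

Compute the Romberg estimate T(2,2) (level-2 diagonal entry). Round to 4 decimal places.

2.5924

T(0,0) (trapezoid, 1 panel, h=2.2000): 1.743320
T(1,0) (trapezoid, 2 panels, h=1.1000): 2.389253
T(2,0) (trapezoid, 4 panels, h=0.5500): 2.542159
T(1,1) = 2.389253 + (2.389253 − 1.743320)/3 = 2.604564
T(2,1) = 2.542159 + (2.542159 − 2.389253)/3 = 2.593128
T(2,2) = 2.593128 + (2.593128 − 2.604564)/15 = 2.592366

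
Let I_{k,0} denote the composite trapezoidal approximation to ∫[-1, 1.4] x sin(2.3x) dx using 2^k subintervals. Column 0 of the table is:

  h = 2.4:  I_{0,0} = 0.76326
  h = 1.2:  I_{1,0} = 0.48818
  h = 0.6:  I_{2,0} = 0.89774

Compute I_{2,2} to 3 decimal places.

1.077

Richardson extrapolation on the trapezoidal column (denominator 4−1=3):
I_{1,1} = (4·0.48818 − 0.76326) / 3 = 0.39649
I_{2,1} = 0.89774 + (0.89774 − 0.48818)/3 = 1.03426
I_{2,2} = (16·1.03426 − 0.39649) / 15 = 1.07678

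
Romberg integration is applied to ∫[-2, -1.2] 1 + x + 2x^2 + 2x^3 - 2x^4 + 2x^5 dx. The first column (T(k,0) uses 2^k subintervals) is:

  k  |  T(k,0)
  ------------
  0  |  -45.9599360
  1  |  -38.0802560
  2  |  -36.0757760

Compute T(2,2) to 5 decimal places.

-35.40454

T(1,1) = (4·(-38.0802560) − (-45.9599360)) / 3 = -35.4536960
T(2,1) = (4·(-36.0757760) − (-38.0802560)) / 3 = -35.4076160
T(2,2) = -35.4076160 + (-35.4076160 − (-35.4536960))/15 = -35.4045440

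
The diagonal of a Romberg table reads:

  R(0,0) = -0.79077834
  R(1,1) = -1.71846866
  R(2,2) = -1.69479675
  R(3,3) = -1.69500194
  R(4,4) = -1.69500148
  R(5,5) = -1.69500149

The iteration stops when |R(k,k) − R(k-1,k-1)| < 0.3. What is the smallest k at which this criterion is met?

k = 2

|R(1,1) − R(0,0)| = 0.92769032 ≥ 0.3
|R(2,2) − R(1,1)| = 0.02367191 < 0.3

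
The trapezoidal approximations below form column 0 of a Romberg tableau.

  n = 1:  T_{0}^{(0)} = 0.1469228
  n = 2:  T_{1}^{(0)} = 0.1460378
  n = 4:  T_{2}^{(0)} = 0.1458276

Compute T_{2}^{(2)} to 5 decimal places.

Richardson extrapolation on the trapezoidal column (denominator 4−1=3):
T_{1}^{(1)} = 0.1460378 + (0.1460378 − 0.1469228)/3 = 0.1457428
T_{2}^{(1)} = 0.1458276 + (0.1458276 − 0.1460378)/3 = 0.1457575
T_{2}^{(2)} = 0.1457575 + (0.1457575 − 0.1457428)/15 = 0.1457585
(Column j=1 coincides with Simpson's rule on the same nodes.)

0.14576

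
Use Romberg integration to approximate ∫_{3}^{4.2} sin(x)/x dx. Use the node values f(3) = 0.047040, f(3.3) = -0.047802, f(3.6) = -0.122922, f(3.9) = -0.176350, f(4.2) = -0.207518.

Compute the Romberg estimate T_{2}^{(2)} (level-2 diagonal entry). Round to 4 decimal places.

T_{0}^{(0)} (trapezoid, 1 panel, h=1.2000): -0.096287
T_{1}^{(0)} (trapezoid, 2 panels, h=0.6000): -0.121897
T_{2}^{(0)} (trapezoid, 4 panels, h=0.3000): -0.128194
T_{1}^{(1)} = -0.121897 + (-0.121897 − (-0.096287))/3 = -0.130434
T_{2}^{(1)} = -0.128194 + (-0.128194 − (-0.121897))/3 = -0.130293
T_{2}^{(2)} = -0.130293 + (-0.130293 − (-0.130434))/15 = -0.130284

-0.1303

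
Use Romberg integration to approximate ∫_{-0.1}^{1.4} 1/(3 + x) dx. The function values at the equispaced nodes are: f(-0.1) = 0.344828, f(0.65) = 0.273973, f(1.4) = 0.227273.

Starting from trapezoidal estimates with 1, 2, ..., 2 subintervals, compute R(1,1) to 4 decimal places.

R(0,0) (trapezoid, 1 panel, h=1.5000): 0.429076
R(1,0) (trapezoid, 2 panels, h=0.7500): 0.420018
R(1,1) = 0.420018 + (0.420018 − 0.429076)/3 = 0.416999

0.4170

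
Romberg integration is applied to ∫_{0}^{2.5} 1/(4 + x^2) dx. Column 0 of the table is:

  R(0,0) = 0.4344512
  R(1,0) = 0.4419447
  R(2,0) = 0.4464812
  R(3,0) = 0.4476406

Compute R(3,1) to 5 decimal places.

0.44803

Richardson extrapolation on the trapezoidal column (denominator 4−1=3):
R(3,1) = 0.4476406 + (0.4476406 − 0.4464812)/3 = 0.4480271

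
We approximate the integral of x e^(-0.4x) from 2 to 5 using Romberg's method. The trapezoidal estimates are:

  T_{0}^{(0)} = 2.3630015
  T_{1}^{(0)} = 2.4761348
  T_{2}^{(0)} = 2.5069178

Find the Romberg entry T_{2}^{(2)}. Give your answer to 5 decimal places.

T_{1}^{(1)} = (4·2.4761348 − 2.3630015) / 3 = 2.5138459
T_{2}^{(1)} = 2.5069178 + (2.5069178 − 2.4761348)/3 = 2.5171788
T_{2}^{(2)} = (16·2.5171788 − 2.5138459) / 15 = 2.5174010

2.51740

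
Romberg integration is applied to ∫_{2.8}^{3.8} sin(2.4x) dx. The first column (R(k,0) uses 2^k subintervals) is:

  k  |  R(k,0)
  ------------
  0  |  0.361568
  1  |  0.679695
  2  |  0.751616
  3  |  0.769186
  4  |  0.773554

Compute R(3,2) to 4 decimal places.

0.7750

R(2,1) = (4·0.751616 − 0.679695) / 3 = 0.775590
R(3,1) = (4·0.769186 − 0.751616) / 3 = 0.775043
R(3,2) = (16·0.775043 − 0.775590) / 15 = 0.775007
(Column j=1 coincides with Simpson's rule on the same nodes.)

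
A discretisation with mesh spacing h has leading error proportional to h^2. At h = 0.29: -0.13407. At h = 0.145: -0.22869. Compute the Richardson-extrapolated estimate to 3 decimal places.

The leading error scales as h^2; refining by a factor of 2 reduces it by 2^2 = 4.
Extrapolated value = (4·A(h/2) − A(h)) / (4 − 1)
= (4·(-0.22869) − (-0.13407)) / 3
= -0.78069 / 3 = -0.26023

-0.260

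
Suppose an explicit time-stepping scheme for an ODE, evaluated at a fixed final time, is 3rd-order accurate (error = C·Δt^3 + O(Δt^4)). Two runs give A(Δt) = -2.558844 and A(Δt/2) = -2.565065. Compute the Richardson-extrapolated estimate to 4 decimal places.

Extrapolated value = (8·A(Δt/2) − A(Δt)) / (8 − 1)
= (8·(-2.565065) − (-2.558844)) / 7
= -17.961676 / 7 = -2.565954

-2.5660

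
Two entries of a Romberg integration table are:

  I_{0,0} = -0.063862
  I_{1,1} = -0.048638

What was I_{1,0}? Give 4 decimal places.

From I_{1,1} = (4·I_{1,0} − I_{0,0})/3, solve for I_{1,0}:
4·I_{1,0} = 3·(-0.048638) + (-0.063862) = -0.209776
I_{1,0} = -0.052444

-0.0524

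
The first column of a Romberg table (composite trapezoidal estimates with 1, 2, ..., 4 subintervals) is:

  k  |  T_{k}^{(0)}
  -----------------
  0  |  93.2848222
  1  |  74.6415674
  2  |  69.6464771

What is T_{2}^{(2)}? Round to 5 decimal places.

67.95173

Richardson extrapolation on the trapezoidal column (denominator 4−1=3):
T_{1}^{(1)} = 74.6415674 + (74.6415674 − 93.2848222)/3 = 68.4271491
T_{2}^{(1)} = (4·69.6464771 − 74.6415674) / 3 = 67.9814470
T_{2}^{(2)} = (16·67.9814470 − 68.4271491) / 15 = 67.9517335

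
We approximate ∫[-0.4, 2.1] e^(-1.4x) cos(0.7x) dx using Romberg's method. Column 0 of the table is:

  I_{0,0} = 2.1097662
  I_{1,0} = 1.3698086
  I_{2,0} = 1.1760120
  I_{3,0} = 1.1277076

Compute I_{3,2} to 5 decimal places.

1.11162

Richardson extrapolation on the trapezoidal column (denominator 4−1=3):
I_{2,1} = 1.1760120 + (1.1760120 − 1.3698086)/3 = 1.1114131
I_{3,1} = (4·1.1277076 − 1.1760120) / 3 = 1.1116061
I_{3,2} = (16·1.1116061 − 1.1114131) / 15 = 1.1116190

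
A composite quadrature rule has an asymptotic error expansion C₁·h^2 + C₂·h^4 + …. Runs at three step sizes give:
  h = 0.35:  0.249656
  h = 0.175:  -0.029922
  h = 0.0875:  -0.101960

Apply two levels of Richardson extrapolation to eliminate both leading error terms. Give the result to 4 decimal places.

First eliminate the h^2 term (factor 2^2 = 4):
  B₁ = (4·(-0.029922) − 0.249656)/3 = -0.123115
  B₂ = (4·(-0.101960) − (-0.029922))/3 = -0.125973
Then eliminate the h^4 term (factor 2^4 = 16):
  (16·(-0.125973) − (-0.123115))/15 = -0.126164

-0.1262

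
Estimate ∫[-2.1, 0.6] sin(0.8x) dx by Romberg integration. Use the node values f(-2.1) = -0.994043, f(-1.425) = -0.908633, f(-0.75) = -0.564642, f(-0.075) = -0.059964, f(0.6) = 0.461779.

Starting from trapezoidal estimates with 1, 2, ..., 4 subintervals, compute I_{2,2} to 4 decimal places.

-1.2449

I_{0,0} (trapezoid, 1 panel, h=2.7000): -0.718556
I_{1,0} (trapezoid, 2 panels, h=1.3500): -1.121545
I_{2,0} (trapezoid, 4 panels, h=0.6750): -1.214575
I_{1,1} = -1.121545 + (-1.121545 − (-0.718556))/3 = -1.255875
I_{2,1} = -1.214575 + (-1.214575 − (-1.121545))/3 = -1.245585
I_{2,2} = -1.245585 + (-1.245585 − (-1.255875))/15 = -1.244899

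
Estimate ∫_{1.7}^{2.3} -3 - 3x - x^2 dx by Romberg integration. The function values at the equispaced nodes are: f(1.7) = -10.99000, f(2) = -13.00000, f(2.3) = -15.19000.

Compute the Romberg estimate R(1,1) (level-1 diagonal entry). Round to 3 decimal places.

R(0,0) (trapezoid, 1 panel, h=0.6000): -7.85400
R(1,0) (trapezoid, 2 panels, h=0.3000): -7.82700
R(1,1) = -7.82700 + (-7.82700 − (-7.85400))/3 = -7.81800

-7.818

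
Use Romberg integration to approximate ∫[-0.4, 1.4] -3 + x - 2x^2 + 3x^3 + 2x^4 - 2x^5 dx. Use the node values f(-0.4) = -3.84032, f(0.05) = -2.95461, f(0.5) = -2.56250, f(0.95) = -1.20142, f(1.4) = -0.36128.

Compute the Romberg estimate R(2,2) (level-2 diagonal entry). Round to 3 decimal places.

-3.863

R(0,0) (trapezoid, 1 panel, h=1.8000): -3.78144
R(1,0) (trapezoid, 2 panels, h=0.9000): -4.19697
R(2,0) (trapezoid, 4 panels, h=0.4500): -3.96870
R(1,1) = -4.19697 + (-4.19697 − (-3.78144))/3 = -4.33548
R(2,1) = -3.96870 + (-3.96870 − (-4.19697))/3 = -3.89261
R(2,2) = -3.89261 + (-3.89261 − (-4.33548))/15 = -3.86309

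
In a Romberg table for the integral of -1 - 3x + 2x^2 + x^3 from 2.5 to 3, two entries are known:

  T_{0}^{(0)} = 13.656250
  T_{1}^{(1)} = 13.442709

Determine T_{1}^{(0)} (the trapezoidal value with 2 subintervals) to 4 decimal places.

13.4961

From T_{1}^{(1)} = (4·T_{1}^{(0)} − T_{0}^{(0)})/3, solve for T_{1}^{(0)}:
4·T_{1}^{(0)} = 3·13.442709 + 13.656250 = 53.984377
T_{1}^{(0)} = 13.496094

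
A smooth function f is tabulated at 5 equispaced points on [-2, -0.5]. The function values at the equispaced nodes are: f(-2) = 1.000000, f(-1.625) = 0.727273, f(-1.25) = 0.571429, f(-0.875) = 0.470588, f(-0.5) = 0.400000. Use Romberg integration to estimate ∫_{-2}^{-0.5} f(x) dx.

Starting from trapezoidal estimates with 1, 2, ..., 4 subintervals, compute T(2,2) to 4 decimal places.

0.9165

T(0,0) (trapezoid, 1 panel, h=1.5000): 1.050000
T(1,0) (trapezoid, 2 panels, h=0.7500): 0.953572
T(2,0) (trapezoid, 4 panels, h=0.3750): 0.925984
T(1,1) = 0.953572 + (0.953572 − 1.050000)/3 = 0.921429
T(2,1) = 0.925984 + (0.925984 − 0.953572)/3 = 0.916788
T(2,2) = 0.916788 + (0.916788 − 0.921429)/15 = 0.916479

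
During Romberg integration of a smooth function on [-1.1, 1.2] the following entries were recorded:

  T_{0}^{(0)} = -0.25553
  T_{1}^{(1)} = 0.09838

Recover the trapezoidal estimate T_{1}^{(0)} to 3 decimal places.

0.010

From T_{1}^{(1)} = (4·T_{1}^{(0)} − T_{0}^{(0)})/3, solve for T_{1}^{(0)}:
4·T_{1}^{(0)} = 3·0.09838 + (-0.25553) = 0.03961
T_{1}^{(0)} = 0.00990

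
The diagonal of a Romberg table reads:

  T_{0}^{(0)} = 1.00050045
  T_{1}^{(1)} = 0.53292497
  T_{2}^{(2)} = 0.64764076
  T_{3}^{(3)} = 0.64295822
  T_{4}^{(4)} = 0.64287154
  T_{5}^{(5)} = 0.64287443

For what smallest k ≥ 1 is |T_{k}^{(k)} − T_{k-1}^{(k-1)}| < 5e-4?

|T_{1}^{(1)} − T_{0}^{(0)}| = 0.46757548 ≥ 5e-4
|T_{2}^{(2)} − T_{1}^{(1)}| = 0.11471579 ≥ 5e-4
|T_{3}^{(3)} − T_{2}^{(2)}| = 0.00468254 ≥ 5e-4
|T_{4}^{(4)} − T_{3}^{(3)}| = 0.00008668 < 5e-4

k = 4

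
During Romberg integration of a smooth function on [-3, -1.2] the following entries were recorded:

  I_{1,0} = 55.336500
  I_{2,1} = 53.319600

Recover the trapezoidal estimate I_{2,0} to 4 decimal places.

53.8238

From I_{2,1} = (4·I_{2,0} − I_{1,0})/3, solve for I_{2,0}:
4·I_{2,0} = 3·53.319600 + 55.336500 = 215.295300
I_{2,0} = 53.823825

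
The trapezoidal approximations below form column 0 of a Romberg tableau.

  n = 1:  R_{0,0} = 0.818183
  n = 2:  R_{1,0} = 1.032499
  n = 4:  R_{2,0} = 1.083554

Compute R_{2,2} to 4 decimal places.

1.1003

Richardson extrapolation on the trapezoidal column (denominator 4−1=3):
R_{1,1} = 1.032499 + (1.032499 − 0.818183)/3 = 1.103938
R_{2,1} = (4·1.083554 − 1.032499) / 3 = 1.100572
R_{2,2} = (16·1.100572 − 1.103938) / 15 = 1.100348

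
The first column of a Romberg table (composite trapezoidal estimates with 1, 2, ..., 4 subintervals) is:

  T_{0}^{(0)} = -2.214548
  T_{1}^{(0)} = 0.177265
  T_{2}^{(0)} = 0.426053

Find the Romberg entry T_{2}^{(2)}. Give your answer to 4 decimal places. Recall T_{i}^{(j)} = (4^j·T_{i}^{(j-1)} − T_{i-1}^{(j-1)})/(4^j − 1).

T_{1}^{(1)} = (4·0.177265 − (-2.214548)) / 3 = 0.974536
T_{2}^{(1)} = (4·0.426053 − 0.177265) / 3 = 0.508982
T_{2}^{(2)} = 0.508982 + (0.508982 − 0.974536)/15 = 0.477945

0.4779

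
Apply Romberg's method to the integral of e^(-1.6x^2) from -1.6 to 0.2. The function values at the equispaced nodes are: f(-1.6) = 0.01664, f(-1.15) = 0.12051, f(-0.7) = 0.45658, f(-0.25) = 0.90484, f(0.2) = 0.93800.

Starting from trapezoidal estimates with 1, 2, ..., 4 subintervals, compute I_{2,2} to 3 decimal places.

I_{0,0} (trapezoid, 1 panel, h=1.8000): 0.85918
I_{1,0} (trapezoid, 2 panels, h=0.9000): 0.84051
I_{2,0} (trapezoid, 4 panels, h=0.4500): 0.88166
I_{1,1} = 0.84051 + (0.84051 − 0.85918)/3 = 0.83429
I_{2,1} = 0.88166 + (0.88166 − 0.84051)/3 = 0.89538
I_{2,2} = 0.89538 + (0.89538 − 0.83429)/15 = 0.89945

0.899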